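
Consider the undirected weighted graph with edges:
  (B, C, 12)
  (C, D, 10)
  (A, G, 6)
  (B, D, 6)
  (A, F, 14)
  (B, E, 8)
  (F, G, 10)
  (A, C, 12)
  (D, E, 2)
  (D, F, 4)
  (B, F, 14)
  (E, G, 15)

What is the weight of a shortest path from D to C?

A few of the D→C routes:
D→F→A→C: 4 + 14 + 12 = 30
D→C: 10
D→F→B→C: 4 + 14 + 12 = 30
D→B→C: 6 + 12 = 18
D→E→B→C: 2 + 8 + 12 = 22
The minimum is 10.

10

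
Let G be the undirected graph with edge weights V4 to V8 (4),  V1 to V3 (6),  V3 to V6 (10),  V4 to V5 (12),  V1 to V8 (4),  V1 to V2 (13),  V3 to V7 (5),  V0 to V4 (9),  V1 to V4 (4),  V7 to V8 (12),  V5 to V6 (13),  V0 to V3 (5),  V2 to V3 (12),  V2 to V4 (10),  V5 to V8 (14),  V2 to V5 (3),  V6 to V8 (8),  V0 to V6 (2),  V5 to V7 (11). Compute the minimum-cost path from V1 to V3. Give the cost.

Some routes from V1 to V3:
V1 - V4 - V0 - V3: 4 + 9 + 5 = 18
V1 - V3: 6
V1 - V8 - V7 - V3: 4 + 12 + 5 = 21
V1 - V8 - V4 - V0 - V3: 4 + 4 + 9 + 5 = 22
V1 - V8 - V6 - V0 - V3: 4 + 8 + 2 + 5 = 19
Best route has total 6.

6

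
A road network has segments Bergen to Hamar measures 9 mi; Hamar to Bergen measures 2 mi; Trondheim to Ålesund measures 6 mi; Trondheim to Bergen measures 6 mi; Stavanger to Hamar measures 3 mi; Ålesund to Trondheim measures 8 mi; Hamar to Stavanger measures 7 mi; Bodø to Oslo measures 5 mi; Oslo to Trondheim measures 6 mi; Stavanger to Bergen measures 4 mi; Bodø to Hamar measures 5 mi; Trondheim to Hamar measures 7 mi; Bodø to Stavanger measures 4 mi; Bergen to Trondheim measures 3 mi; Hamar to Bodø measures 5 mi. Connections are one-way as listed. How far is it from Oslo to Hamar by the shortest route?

13

Paths from Oslo to Hamar:
Oslo→Trondheim→Bergen→Hamar: 6 + 6 + 9 = 21
Oslo→Trondheim→Hamar: 6 + 7 = 13
Shortest: 13 mi.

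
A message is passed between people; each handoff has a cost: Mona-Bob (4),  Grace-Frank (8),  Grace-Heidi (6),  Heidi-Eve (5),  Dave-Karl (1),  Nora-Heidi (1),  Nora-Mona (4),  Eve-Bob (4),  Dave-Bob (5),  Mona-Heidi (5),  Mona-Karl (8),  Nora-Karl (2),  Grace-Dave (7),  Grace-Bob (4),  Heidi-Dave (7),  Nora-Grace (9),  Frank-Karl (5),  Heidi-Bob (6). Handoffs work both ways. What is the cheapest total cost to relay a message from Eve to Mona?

8

Checking several routes:
Eve -> Bob -> Mona: 4 + 4 = 8
Eve -> Heidi -> Mona: 5 + 5 = 10
Eve -> Heidi -> Nora -> Mona: 5 + 1 + 4 = 10
Best route has total 8.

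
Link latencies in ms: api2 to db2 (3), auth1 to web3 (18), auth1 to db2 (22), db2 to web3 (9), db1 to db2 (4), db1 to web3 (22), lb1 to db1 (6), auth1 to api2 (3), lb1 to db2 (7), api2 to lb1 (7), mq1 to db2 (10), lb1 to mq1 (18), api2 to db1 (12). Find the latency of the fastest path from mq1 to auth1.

Some routes from mq1 to auth1:
mq1-db2-api2-auth1: 10 + 3 + 3 = 16
mq1-db2-lb1-api2-auth1: 10 + 7 + 7 + 3 = 27
mq1-lb1-api2-auth1: 18 + 7 + 3 = 28
Shortest: 16 ms.

16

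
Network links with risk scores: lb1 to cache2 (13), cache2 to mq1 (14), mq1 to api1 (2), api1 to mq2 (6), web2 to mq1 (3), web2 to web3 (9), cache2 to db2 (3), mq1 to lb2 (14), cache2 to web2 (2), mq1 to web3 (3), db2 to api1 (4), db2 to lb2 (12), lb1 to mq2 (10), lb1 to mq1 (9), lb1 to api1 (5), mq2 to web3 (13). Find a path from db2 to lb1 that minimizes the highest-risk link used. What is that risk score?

Comparing a few candidate routes:
db2 → cache2 → web2 → web3 → mq1 → lb1: max(3, 2, 9, 3, 9) = 9
db2 → api1 → mq1 → lb1: max(4, 2, 9) = 9
db2 → cache2 → web2 → mq1 → lb1: max(3, 2, 3, 9) = 9
db2 → cache2 → web2 → web3 → mq1 → api1 → lb1: max(3, 2, 9, 3, 2, 5) = 9
db2 → api1 → lb1: max(4, 5) = 5
db2 → cache2 → web2 → mq1 → api1 → lb1: max(3, 2, 3, 2, 5) = 5
Best route has worst link 5.

5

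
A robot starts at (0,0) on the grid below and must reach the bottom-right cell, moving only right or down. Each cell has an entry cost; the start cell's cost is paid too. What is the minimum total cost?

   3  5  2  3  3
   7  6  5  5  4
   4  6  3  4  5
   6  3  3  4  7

32

Take r0c0 r0c1 r0c2 r0c3 r0c4 r1c4 r2c4 r3c4 for a total of 3 + 5 + 2 + 3 + 3 + 4 + 5 + 7 = 32.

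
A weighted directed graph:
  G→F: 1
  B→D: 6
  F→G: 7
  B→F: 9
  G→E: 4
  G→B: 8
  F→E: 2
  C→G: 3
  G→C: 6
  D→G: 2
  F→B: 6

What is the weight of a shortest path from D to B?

Paths from D to B:
D → G → B: 2 + 8 = 10
D → G → F → B: 2 + 1 + 6 = 9
Best route has total 9.

9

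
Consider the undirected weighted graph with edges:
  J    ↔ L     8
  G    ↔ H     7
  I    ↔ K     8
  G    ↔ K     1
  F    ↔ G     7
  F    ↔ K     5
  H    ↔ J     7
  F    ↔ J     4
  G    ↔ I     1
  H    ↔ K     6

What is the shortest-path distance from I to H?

Checking several routes:
I→K→H: 8 + 6 = 14
I→G→H: 1 + 7 = 8
I→G→K→H: 1 + 1 + 6 = 8
Best route has total 8.

8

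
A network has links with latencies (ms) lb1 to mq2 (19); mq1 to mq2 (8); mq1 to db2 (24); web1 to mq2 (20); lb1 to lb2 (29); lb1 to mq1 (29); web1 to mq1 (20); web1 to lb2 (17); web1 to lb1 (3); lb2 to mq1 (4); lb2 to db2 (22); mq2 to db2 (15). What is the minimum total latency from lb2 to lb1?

20

Checking several routes:
lb2→mq1→web1→lb1: 4 + 20 + 3 = 27
lb2→mq1→lb1: 4 + 29 = 33
lb2→mq1→mq2→web1→lb1: 4 + 8 + 20 + 3 = 35
lb2→web1→lb1: 17 + 3 = 20
lb2→mq1→mq2→lb1: 4 + 8 + 19 = 31
lb2→lb1: 29
Shortest: 20 ms.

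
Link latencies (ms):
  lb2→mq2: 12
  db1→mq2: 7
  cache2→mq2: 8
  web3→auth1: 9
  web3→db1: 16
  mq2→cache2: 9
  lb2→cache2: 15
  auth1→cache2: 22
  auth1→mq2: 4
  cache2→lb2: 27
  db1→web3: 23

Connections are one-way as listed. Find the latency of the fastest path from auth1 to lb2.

40

Paths from auth1 to lb2:
auth1 -> cache2 -> lb2: 22 + 27 = 49
auth1 -> mq2 -> cache2 -> lb2: 4 + 9 + 27 = 40
Shortest: 40 ms.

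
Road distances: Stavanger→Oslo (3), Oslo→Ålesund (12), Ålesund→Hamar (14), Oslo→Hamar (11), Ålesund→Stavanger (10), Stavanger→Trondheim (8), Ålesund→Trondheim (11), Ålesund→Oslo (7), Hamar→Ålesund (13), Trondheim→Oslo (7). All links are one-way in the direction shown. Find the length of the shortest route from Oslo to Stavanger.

Routes from Oslo to Stavanger:
Oslo - Ålesund - Stavanger: 12 + 10 = 22
Oslo - Hamar - Ålesund - Stavanger: 11 + 13 + 10 = 34
The minimum is 22.

22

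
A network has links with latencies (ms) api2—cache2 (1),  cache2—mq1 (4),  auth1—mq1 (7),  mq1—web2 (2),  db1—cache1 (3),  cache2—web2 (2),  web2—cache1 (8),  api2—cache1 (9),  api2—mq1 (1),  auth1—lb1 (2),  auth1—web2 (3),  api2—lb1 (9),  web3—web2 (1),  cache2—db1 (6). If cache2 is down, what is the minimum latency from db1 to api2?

Some routes from db1 to api2 avoiding cache2:
db1 - cache1 - web2 - mq1 - api2: 3 + 8 + 2 + 1 = 14
db1 - cache1 - web2 - auth1 - mq1 - api2: 3 + 8 + 3 + 7 + 1 = 22
db1 - cache1 - web2 - auth1 - lb1 - api2: 3 + 8 + 3 + 2 + 9 = 25
db1 - cache1 - api2: 3 + 9 = 12
The minimum is 12 ms.

12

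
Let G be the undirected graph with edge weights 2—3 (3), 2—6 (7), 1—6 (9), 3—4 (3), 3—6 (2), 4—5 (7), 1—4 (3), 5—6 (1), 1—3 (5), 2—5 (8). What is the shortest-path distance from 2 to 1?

8

A few of the 2→1 routes:
2 -> 3 -> 1: 3 + 5 = 8
2 -> 6 -> 3 -> 1: 7 + 2 + 5 = 14
2 -> 6 -> 3 -> 4 -> 1: 7 + 2 + 3 + 3 = 15
2 -> 3 -> 4 -> 1: 3 + 3 + 3 = 9
2 -> 3 -> 6 -> 1: 3 + 2 + 9 = 14
Shortest: 8.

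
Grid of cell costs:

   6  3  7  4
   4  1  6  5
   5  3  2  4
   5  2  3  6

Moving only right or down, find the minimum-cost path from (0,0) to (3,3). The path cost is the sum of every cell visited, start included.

24

Best path: r0c0 r0c1 r1c1 r2c1 r2c2 r3c2 r3c3
Cost: 6 + 3 + 1 + 3 + 2 + 3 + 6 = 24
For comparison, the top-then-right route costs 35.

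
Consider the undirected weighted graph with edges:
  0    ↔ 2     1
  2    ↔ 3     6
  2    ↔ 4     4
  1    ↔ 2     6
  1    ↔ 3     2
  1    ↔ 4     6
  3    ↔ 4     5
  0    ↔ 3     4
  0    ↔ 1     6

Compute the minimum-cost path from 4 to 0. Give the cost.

5

Comparing a few candidate routes:
4 → 1 → 3 → 0: 6 + 2 + 4 = 12
4 → 3 → 0: 5 + 4 = 9
4 → 1 → 0: 6 + 6 = 12
4 → 2 → 0: 4 + 1 = 5
4 → 3 → 2 → 0: 5 + 6 + 1 = 12
The minimum is 5.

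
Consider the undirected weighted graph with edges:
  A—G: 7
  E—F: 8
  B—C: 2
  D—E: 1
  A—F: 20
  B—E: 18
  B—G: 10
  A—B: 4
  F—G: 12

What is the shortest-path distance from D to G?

21

Some routes from D to G:
D -> E -> B -> G: 1 + 18 + 10 = 29
D -> E -> B -> A -> G: 1 + 18 + 4 + 7 = 30
D -> E -> F -> A -> G: 1 + 8 + 20 + 7 = 36
D -> E -> F -> G: 1 + 8 + 12 = 21
Shortest: 21.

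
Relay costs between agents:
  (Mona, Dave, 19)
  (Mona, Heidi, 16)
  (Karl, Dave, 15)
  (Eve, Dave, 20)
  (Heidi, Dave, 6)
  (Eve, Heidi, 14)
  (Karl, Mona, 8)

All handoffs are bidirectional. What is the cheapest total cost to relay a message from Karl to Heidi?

21

Comparing a few candidate routes:
Karl -> Mona -> Heidi: 8 + 16 = 24
Karl -> Mona -> Dave -> Heidi: 8 + 19 + 6 = 33
Karl -> Dave -> Heidi: 15 + 6 = 21
Shortest: 21.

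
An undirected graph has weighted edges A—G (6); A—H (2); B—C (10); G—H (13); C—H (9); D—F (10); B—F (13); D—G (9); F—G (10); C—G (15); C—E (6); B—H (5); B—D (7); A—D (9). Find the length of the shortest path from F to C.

A few of the F→C routes:
F - G - A - H - C: 10 + 6 + 2 + 9 = 27
F - D - A - H - C: 10 + 9 + 2 + 9 = 30
F - B - C: 13 + 10 = 23
F - G - C: 10 + 15 = 25
F - D - B - C: 10 + 7 + 10 = 27
F - B - H - C: 13 + 5 + 9 = 27
The minimum is 23.

23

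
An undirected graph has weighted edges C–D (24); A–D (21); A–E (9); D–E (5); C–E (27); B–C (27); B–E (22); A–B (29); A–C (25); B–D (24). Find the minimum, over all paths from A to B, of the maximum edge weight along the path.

Comparing a few candidate routes:
A-E-B: max(9, 22) = 22
A-D-B: max(21, 24) = 24
A-C-D-E-B: max(25, 24, 5, 22) = 25
A-C-D-B: max(25, 24, 24) = 25
A-E-D-B: max(9, 5, 24) = 24
A-D-E-B: max(21, 5, 22) = 22
Smallest bottleneck: 22.

22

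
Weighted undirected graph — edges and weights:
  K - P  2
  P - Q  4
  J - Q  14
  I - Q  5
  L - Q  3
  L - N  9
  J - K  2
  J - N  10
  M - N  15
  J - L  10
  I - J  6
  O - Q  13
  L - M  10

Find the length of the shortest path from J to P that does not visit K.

15

A few of the J→P routes:
J-I-Q-P: 6 + 5 + 4 = 15
J-Q-P: 14 + 4 = 18
J-L-Q-P: 10 + 3 + 4 = 17
J-N-L-Q-P: 10 + 9 + 3 + 4 = 26
Shortest: 15.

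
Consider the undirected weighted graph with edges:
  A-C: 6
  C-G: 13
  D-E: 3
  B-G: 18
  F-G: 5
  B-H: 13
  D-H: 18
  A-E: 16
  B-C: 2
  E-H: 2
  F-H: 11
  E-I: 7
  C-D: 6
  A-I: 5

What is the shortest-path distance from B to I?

Comparing a few candidate routes:
B → C → A → I: 2 + 6 + 5 = 13
B → C → D → E → A → I: 2 + 6 + 3 + 16 + 5 = 32
B → H → E → I: 13 + 2 + 7 = 22
B → C → D → E → I: 2 + 6 + 3 + 7 = 18
B → C → D → H → E → I: 2 + 6 + 18 + 2 + 7 = 35
B → C → A → E → I: 2 + 6 + 16 + 7 = 31
The minimum is 13.

13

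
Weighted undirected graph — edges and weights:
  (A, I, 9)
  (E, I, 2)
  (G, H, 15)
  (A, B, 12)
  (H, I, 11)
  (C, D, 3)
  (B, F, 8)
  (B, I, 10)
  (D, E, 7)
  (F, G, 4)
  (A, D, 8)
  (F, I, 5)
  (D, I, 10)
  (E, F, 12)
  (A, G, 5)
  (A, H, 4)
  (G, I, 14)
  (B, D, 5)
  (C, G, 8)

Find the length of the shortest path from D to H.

12

A few of the D→H routes:
D -> B -> A -> H: 5 + 12 + 4 = 21
D -> E -> I -> H: 7 + 2 + 11 = 20
D -> E -> I -> A -> H: 7 + 2 + 9 + 4 = 22
D -> C -> G -> A -> H: 3 + 8 + 5 + 4 = 20
D -> I -> H: 10 + 11 = 21
D -> A -> H: 8 + 4 = 12
Best route has total 12.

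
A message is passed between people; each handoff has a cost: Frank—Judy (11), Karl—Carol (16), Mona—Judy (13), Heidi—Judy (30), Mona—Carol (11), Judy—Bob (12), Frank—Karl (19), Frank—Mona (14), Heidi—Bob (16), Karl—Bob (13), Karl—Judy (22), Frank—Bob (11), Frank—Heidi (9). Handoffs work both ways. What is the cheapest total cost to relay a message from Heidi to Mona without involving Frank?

Checking several routes:
Heidi→Judy→Mona: 30 + 13 = 43
Heidi→Bob→Karl→Carol→Mona: 16 + 13 + 16 + 11 = 56
Heidi→Bob→Karl→Judy→Mona: 16 + 13 + 22 + 13 = 64
Heidi→Bob→Judy→Mona: 16 + 12 + 13 = 41
Heidi→Bob→Judy→Karl→Carol→Mona: 16 + 12 + 22 + 16 + 11 = 77
Shortest: 41.

41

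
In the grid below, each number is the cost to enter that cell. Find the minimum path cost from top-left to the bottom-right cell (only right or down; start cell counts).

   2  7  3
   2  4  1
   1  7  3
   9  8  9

Path r0c0 -> r1c0 -> r1c1 -> r1c2 -> r2c2 -> r3c2: 2 + 2 + 4 + 1 + 3 + 9 = 21.

21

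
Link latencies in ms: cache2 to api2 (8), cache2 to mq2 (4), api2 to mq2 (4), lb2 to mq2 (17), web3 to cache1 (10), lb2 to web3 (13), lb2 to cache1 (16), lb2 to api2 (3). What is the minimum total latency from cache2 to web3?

Checking several routes:
cache2→mq2→api2→lb2→cache1→web3: 4 + 4 + 3 + 16 + 10 = 37
cache2→mq2→lb2→web3: 4 + 17 + 13 = 34
cache2→mq2→api2→lb2→web3: 4 + 4 + 3 + 13 = 24
cache2→api2→lb2→web3: 8 + 3 + 13 = 24
Shortest: 24 ms.

24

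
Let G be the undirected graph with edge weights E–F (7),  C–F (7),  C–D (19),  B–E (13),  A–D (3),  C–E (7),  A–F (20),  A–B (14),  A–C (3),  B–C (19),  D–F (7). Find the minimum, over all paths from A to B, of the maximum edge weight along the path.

13

Some routes from A to B:
A → C → E → B: max(3, 7, 13) = 13
A → D → F → C → E → B: max(3, 7, 7, 7, 13) = 13
A → C → F → E → B: max(3, 7, 7, 13) = 13
A → D → F → E → B: max(3, 7, 7, 13) = 13
The minimum achievable maximum is 13.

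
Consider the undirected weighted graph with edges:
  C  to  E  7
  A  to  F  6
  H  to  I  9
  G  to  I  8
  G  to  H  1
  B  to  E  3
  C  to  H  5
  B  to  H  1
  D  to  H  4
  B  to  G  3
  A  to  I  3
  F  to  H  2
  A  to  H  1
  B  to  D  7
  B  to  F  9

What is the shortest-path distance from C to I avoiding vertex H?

21

Candidate routes:
C → E → B → G → I: 7 + 3 + 3 + 8 = 21
C → E → B → F → A → I: 7 + 3 + 9 + 6 + 3 = 28
Best route has total 21.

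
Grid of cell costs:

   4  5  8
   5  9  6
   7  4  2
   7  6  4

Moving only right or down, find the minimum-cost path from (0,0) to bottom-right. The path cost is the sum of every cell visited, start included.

26

One optimal route is (0,0) (1,0) (2,0) (2,1) (2,2) (3,2).
Its cost is 4 + 5 + 7 + 4 + 2 + 4 = 26.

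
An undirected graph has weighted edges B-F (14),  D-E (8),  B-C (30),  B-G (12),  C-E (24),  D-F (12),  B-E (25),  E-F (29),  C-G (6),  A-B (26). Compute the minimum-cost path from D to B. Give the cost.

26

A few of the D→B routes:
D -> E -> B: 8 + 25 = 33
D -> F -> B: 12 + 14 = 26
D -> E -> C -> G -> B: 8 + 24 + 6 + 12 = 50
Best route has total 26.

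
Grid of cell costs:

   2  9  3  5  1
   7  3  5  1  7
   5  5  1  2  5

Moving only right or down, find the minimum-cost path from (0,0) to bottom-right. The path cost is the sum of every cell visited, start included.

25

One optimal route is [0,0] -> [1,0] -> [1,1] -> [1,2] -> [1,3] -> [2,3] -> [2,4].
Its cost is 2 + 7 + 3 + 5 + 1 + 2 + 5 = 25.
For comparison, the top-then-right route costs 32.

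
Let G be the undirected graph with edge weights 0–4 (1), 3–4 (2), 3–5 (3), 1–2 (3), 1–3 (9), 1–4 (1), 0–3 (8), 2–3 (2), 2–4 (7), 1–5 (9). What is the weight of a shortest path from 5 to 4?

5

Checking several routes:
5 -> 3 -> 4: 3 + 2 = 5
5 -> 3 -> 2 -> 4: 3 + 2 + 7 = 12
5 -> 3 -> 2 -> 1 -> 4: 3 + 2 + 3 + 1 = 9
5 -> 1 -> 4: 9 + 1 = 10
5 -> 3 -> 0 -> 4: 3 + 8 + 1 = 12
Shortest: 5.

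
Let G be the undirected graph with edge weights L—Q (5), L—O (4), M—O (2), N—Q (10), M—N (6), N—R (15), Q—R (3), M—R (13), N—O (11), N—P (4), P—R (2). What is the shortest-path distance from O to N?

8

Some routes from O to N:
O → M → R → P → N: 2 + 13 + 2 + 4 = 21
O → L → Q → N: 4 + 5 + 10 = 19
O → L → Q → R → P → N: 4 + 5 + 3 + 2 + 4 = 18
O → L → Q → R → N: 4 + 5 + 3 + 15 = 27
O → N: 11
O → M → N: 2 + 6 = 8
Best route has total 8.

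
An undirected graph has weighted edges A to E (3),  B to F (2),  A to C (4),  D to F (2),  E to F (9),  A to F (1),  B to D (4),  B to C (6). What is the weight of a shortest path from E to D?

Checking several routes:
E - F - B - D: 9 + 2 + 4 = 15
E - A - F - D: 3 + 1 + 2 = 6
E - A - F - B - D: 3 + 1 + 2 + 4 = 10
E - F - D: 9 + 2 = 11
Best route has total 6.

6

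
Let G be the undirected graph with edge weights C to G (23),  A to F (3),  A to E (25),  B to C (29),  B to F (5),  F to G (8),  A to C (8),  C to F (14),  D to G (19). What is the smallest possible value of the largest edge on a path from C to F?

8

Paths from C to F:
C -> A -> F: max(8, 3) = 8
C -> F: max(14) = 14
C -> B -> F: max(29, 5) = 29
C -> G -> F: max(23, 8) = 23
The minimum achievable maximum is 8.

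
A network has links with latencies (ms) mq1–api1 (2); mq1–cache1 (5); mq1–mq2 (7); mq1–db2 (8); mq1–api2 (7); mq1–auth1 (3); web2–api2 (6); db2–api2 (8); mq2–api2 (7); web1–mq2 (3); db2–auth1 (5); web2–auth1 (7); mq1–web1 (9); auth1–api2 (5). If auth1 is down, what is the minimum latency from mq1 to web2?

13

Candidate routes:
mq1→web1→mq2→api2→web2: 9 + 3 + 7 + 6 = 25
mq1→db2→api2→web2: 8 + 8 + 6 = 22
mq1→api2→web2: 7 + 6 = 13
mq1→mq2→api2→web2: 7 + 7 + 6 = 20
The minimum is 13 ms.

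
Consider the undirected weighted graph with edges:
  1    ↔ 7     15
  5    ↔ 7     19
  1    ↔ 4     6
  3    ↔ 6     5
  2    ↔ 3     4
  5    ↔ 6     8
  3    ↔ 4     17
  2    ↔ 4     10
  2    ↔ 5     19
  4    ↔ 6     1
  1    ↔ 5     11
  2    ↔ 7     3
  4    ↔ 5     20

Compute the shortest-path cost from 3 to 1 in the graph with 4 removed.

Checking several routes:
3 -> 6 -> 5 -> 7 -> 1: 5 + 8 + 19 + 15 = 47
3 -> 2 -> 5 -> 1: 4 + 19 + 11 = 34
3 -> 6 -> 5 -> 1: 5 + 8 + 11 = 24
3 -> 2 -> 7 -> 5 -> 1: 4 + 3 + 19 + 11 = 37
3 -> 2 -> 7 -> 1: 4 + 3 + 15 = 22
Best route has total 22.

22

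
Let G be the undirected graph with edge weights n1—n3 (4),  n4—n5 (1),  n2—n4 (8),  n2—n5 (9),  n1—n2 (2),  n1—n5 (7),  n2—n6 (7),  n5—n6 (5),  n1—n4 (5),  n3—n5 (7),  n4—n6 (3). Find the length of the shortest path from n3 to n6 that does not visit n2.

Some routes from n3 to n6 avoiding n2:
n3 → n1 → n4 → n6: 4 + 5 + 3 = 12
n3 → n5 → n6: 7 + 5 = 12
n3 → n5 → n4 → n6: 7 + 1 + 3 = 11
Shortest: 11.

11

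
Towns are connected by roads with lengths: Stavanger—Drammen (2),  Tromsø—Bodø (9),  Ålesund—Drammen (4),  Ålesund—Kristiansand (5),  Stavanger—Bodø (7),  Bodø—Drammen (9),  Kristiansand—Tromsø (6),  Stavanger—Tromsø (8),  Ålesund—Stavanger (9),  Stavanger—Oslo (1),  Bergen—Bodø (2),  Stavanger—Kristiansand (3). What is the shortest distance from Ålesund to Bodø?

13

A few of the Ålesund→Bodø routes:
Ålesund-Drammen-Bodø: 4 + 9 = 13
Ålesund-Stavanger-Bodø: 9 + 7 = 16
Ålesund-Drammen-Stavanger-Bodø: 4 + 2 + 7 = 13
Ålesund-Kristiansand-Stavanger-Bodø: 5 + 3 + 7 = 15
Best route has total 13.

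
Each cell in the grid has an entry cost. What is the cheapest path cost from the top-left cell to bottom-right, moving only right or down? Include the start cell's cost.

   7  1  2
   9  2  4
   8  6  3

17

Best path: (0,0) (0,1) (0,2) (1,2) (2,2)
Cost: 7 + 1 + 2 + 4 + 3 = 17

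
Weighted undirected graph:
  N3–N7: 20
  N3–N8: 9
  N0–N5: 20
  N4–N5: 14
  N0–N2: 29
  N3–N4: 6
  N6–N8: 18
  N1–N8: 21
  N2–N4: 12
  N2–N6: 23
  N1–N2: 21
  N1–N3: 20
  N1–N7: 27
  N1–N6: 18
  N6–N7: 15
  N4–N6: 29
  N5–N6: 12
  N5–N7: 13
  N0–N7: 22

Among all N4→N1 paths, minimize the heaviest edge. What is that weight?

Checking several routes:
N4 -> N3 -> N8 -> N6 -> N1: max(6, 9, 18, 18) = 18
N4 -> N5 -> N6 -> N1: max(14, 12, 18) = 18
N4 -> N3 -> N1: max(6, 20) = 20
N4 -> N3 -> N7 -> N6 -> N1: max(6, 20, 15, 18) = 20
N4 -> N3 -> N7 -> N5 -> N6 -> N1: max(6, 20, 13, 12, 18) = 20
N4 -> N5 -> N7 -> N6 -> N1: max(14, 13, 15, 18) = 18
Best route has worst link 18.

18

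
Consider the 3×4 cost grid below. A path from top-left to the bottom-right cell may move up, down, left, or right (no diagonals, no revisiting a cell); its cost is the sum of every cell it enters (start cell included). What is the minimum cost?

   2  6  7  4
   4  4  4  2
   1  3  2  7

Take (0,0)→(1,0)→(2,0)→(2,1)→(2,2)→(2,3) for a total of 2 + 4 + 1 + 3 + 2 + 7 = 19.

19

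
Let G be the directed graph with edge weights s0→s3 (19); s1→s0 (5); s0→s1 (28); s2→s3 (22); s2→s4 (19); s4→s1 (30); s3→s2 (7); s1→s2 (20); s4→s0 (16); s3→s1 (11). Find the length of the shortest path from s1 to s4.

Candidate routes:
s1-s2-s4: 20 + 19 = 39
s1-s0-s3-s2-s4: 5 + 19 + 7 + 19 = 50
Shortest: 39.

39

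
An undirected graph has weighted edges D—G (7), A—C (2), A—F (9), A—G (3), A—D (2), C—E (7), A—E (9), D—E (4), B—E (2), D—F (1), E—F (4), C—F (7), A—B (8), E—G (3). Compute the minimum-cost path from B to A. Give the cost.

Comparing a few candidate routes:
B - A: 8
B - E - F - D - A: 2 + 4 + 1 + 2 = 9
B - E - D - A: 2 + 4 + 2 = 8
B - E - G - A: 2 + 3 + 3 = 8
B - E - A: 2 + 9 = 11
Shortest: 8.

8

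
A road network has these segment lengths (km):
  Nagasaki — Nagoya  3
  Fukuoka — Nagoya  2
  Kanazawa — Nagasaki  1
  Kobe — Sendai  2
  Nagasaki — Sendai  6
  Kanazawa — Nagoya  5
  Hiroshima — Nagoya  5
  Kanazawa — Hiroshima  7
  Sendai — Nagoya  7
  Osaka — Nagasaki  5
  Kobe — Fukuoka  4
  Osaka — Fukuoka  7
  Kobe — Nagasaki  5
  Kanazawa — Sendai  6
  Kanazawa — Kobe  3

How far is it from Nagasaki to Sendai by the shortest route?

6

Some routes from Nagasaki to Sendai:
Nagasaki → Kanazawa → Kobe → Sendai: 1 + 3 + 2 = 6
Nagasaki → Sendai: 6
Nagasaki → Kobe → Sendai: 5 + 2 = 7
Shortest: 6 km.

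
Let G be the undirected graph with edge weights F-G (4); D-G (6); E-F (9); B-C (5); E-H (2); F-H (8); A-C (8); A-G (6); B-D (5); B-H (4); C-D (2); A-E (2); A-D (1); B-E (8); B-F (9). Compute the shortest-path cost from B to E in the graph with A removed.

6

Checking several routes:
B-H-E: 4 + 2 = 6
B-F-H-E: 9 + 8 + 2 = 19
B-F-E: 9 + 9 = 18
B-H-F-E: 4 + 8 + 9 = 21
B-E: 8
The minimum is 6.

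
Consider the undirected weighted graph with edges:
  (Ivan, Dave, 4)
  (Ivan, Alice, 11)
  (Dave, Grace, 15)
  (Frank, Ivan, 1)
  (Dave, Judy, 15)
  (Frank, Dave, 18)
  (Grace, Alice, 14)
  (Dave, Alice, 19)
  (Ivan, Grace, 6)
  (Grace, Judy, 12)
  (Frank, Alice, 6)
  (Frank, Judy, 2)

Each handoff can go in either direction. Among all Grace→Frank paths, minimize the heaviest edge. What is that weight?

6

Some routes from Grace to Frank:
Grace → Alice → Frank: max(14, 6) = 14
Grace → Ivan → Frank: max(6, 1) = 6
Grace → Alice → Ivan → Dave → Judy → Frank: max(14, 11, 4, 15, 2) = 15
Grace → Ivan → Alice → Frank: max(6, 11, 6) = 11
Grace → Alice → Ivan → Frank: max(14, 11, 1) = 14
Grace → Judy → Frank: max(12, 2) = 12
The minimum achievable maximum is 6.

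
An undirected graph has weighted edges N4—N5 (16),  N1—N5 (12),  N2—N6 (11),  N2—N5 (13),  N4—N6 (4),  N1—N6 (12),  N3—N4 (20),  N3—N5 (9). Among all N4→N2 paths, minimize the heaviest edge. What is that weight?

Checking several routes:
N4 → N6 → N1 → N5 → N2: max(4, 12, 12, 13) = 13
N4 → N6 → N2: max(4, 11) = 11
N4 → N3 → N5 → N2: max(20, 9, 13) = 20
N4 → N5 → N2: max(16, 13) = 16
N4 → N5 → N1 → N6 → N2: max(16, 12, 12, 11) = 16
Smallest bottleneck: 11.

11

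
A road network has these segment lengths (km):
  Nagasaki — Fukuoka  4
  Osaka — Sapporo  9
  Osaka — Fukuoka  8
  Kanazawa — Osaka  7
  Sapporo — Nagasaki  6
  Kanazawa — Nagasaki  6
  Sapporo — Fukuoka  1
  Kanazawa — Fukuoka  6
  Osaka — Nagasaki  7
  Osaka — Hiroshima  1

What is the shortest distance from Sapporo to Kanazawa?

A few of the Sapporo→Kanazawa routes:
Sapporo→Nagasaki→Kanazawa: 6 + 6 = 12
Sapporo→Nagasaki→Fukuoka→Kanazawa: 6 + 4 + 6 = 16
Sapporo→Fukuoka→Kanazawa: 1 + 6 = 7
Sapporo→Fukuoka→Nagasaki→Kanazawa: 1 + 4 + 6 = 11
Best route has total 7 km.

7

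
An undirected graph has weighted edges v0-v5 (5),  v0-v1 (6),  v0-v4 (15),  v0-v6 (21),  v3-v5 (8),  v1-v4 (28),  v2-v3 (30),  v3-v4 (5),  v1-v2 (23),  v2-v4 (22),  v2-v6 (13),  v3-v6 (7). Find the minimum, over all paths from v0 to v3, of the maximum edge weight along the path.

8

A few of the v0→v3 routes:
v0-v4-v2-v6-v3: max(15, 22, 13, 7) = 22
v0-v6-v3: max(21, 7) = 21
v0-v6-v2-v4-v3: max(21, 13, 22, 5) = 22
v0-v4-v3: max(15, 5) = 15
v0-v5-v3: max(5, 8) = 8
Best route has worst link 8.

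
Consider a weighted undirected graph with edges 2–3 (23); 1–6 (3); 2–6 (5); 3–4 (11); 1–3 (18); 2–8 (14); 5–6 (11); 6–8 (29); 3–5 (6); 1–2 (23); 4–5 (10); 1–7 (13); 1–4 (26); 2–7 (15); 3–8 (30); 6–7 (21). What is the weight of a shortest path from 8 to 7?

29

Some routes from 8 to 7:
8 -> 2 -> 6 -> 7: 14 + 5 + 21 = 40
8 -> 2 -> 6 -> 1 -> 7: 14 + 5 + 3 + 13 = 35
8 -> 6 -> 1 -> 7: 29 + 3 + 13 = 45
8 -> 2 -> 7: 14 + 15 = 29
Shortest: 29.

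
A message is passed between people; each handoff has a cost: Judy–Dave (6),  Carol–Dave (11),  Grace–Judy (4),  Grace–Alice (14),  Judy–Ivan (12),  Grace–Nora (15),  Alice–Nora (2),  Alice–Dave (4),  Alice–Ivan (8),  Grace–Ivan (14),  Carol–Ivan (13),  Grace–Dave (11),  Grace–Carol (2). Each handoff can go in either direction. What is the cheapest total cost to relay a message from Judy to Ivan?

12

Some routes from Judy to Ivan:
Judy -> Grace -> Carol -> Ivan: 4 + 2 + 13 = 19
Judy -> Grace -> Ivan: 4 + 14 = 18
Judy -> Ivan: 12
Judy -> Dave -> Alice -> Ivan: 6 + 4 + 8 = 18
Best route has total 12.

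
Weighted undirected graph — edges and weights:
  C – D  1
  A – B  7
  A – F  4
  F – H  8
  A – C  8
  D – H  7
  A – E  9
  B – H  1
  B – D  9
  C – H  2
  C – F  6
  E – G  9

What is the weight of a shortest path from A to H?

Checking several routes:
A-F-C-H: 4 + 6 + 2 = 12
A-C-H: 8 + 2 = 10
A-F-H: 4 + 8 = 12
A-C-D-H: 8 + 1 + 7 = 16
A-B-H: 7 + 1 = 8
The minimum is 8.

8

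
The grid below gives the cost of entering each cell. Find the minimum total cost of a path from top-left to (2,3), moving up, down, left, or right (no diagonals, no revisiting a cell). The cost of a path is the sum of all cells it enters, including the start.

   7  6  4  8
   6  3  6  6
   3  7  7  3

Path r0c0 → r0c1 → r1c1 → r1c2 → r1c3 → r2c3: 7 + 6 + 3 + 6 + 6 + 3 = 31.

31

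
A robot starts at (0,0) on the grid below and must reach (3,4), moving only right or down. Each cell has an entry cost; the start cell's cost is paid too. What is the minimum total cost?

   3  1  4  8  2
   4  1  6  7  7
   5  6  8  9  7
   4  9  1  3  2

Take r0c0 → r0c1 → r1c1 → r1c2 → r2c2 → r3c2 → r3c3 → r3c4 for a total of 3 + 1 + 1 + 6 + 8 + 1 + 3 + 2 = 25.

25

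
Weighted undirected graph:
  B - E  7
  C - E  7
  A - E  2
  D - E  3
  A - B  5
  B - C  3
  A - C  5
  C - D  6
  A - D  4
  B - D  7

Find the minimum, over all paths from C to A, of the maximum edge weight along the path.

5

Checking several routes:
C-D-A: max(6, 4) = 6
C-D-E-A: max(6, 3, 2) = 6
C-A: max(5) = 5
C-B-A: max(3, 5) = 5
The minimum achievable maximum is 5.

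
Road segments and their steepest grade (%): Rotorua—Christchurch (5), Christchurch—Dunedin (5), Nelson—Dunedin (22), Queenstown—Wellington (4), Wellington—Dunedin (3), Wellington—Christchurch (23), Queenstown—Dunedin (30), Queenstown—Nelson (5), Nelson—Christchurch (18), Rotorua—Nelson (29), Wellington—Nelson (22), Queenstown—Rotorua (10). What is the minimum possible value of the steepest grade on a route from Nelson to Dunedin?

5

Some routes from Nelson to Dunedin:
Nelson -> Christchurch -> Dunedin: max(18, 5) = 18
Nelson -> Christchurch -> Rotorua -> Queenstown -> Wellington -> Dunedin: max(18, 5, 10, 4, 3) = 18
Nelson -> Queenstown -> Rotorua -> Christchurch -> Dunedin: max(5, 10, 5, 5) = 10
Nelson -> Queenstown -> Wellington -> Dunedin: max(5, 4, 3) = 5
Best route has worst link 5%.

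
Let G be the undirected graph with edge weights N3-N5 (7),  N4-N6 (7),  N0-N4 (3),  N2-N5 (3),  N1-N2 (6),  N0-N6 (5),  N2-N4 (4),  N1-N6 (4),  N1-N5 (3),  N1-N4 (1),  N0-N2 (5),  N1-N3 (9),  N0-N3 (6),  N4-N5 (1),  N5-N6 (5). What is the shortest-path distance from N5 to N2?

3

Comparing a few candidate routes:
N5-N4-N2: 1 + 4 = 5
N5-N4-N1-N2: 1 + 1 + 6 = 8
N5-N2: 3
N5-N1-N4-N2: 3 + 1 + 4 = 8
Best route has total 3.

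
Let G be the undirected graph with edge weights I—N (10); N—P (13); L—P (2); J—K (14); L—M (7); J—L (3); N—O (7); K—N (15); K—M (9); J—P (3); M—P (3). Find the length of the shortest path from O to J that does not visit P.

Routes from O to J avoiding P:
O→N→K→M→L→J: 7 + 15 + 9 + 7 + 3 = 41
O→N→K→J: 7 + 15 + 14 = 36
Best route has total 36.

36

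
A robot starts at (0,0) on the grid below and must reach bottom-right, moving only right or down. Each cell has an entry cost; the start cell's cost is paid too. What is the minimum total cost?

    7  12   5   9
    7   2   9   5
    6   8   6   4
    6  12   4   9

43

Take (0,0) -> (1,0) -> (1,1) -> (1,2) -> (1,3) -> (2,3) -> (3,3) for a total of 7 + 7 + 2 + 9 + 5 + 4 + 9 = 43.
(Top row then right column would cost 51.)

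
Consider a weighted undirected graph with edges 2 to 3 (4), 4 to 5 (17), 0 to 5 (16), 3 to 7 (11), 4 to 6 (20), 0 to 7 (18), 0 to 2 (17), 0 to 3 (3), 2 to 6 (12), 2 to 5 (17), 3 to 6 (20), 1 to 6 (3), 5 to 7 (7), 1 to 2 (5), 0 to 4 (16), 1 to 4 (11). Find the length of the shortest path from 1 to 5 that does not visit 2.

A few of the 1→5 routes:
1-6-3-0-5: 3 + 20 + 3 + 16 = 42
1-6-4-5: 3 + 20 + 17 = 40
1-4-0-5: 11 + 16 + 16 = 43
1-6-3-7-5: 3 + 20 + 11 + 7 = 41
1-4-5: 11 + 17 = 28
Shortest: 28.

28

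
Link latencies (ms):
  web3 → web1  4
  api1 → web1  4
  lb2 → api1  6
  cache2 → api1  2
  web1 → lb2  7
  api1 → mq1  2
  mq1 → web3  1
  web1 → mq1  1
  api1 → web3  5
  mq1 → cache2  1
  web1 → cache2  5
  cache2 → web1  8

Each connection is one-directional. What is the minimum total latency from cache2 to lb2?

Routes from cache2 to lb2:
cache2 - api1 - web3 - web1 - lb2: 2 + 5 + 4 + 7 = 18
cache2 - api1 - web1 - lb2: 2 + 4 + 7 = 13
cache2 - api1 - mq1 - web3 - web1 - lb2: 2 + 2 + 1 + 4 + 7 = 16
cache2 - web1 - lb2: 8 + 7 = 15
Best route has total 13 ms.

13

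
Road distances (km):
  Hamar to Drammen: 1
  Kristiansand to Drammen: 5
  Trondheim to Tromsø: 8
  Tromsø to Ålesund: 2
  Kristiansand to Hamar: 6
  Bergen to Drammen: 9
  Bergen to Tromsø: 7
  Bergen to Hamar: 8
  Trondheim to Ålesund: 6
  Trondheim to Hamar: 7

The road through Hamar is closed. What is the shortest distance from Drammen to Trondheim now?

24

Routes from Drammen to Trondheim avoiding Hamar:
Drammen -> Bergen -> Tromsø -> Trondheim: 9 + 7 + 8 = 24
Drammen -> Bergen -> Tromsø -> Ålesund -> Trondheim: 9 + 7 + 2 + 6 = 24
The minimum is 24 km.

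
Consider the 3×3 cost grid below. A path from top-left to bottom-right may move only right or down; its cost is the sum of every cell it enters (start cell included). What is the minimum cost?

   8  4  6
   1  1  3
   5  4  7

20

Cheapest: r0c0 → r1c0 → r1c1 → r1c2 → r2c2
  8 + 1 + 1 + 3 + 7 = 20
(Top row then right column would cost 28.)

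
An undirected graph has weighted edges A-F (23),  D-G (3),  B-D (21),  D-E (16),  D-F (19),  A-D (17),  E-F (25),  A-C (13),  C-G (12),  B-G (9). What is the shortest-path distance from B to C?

21

Some routes from B to C:
B - G - D - F - A - C: 9 + 3 + 19 + 23 + 13 = 67
B - D - A - C: 21 + 17 + 13 = 51
B - D - G - C: 21 + 3 + 12 = 36
B - G - C: 9 + 12 = 21
B - G - D - A - C: 9 + 3 + 17 + 13 = 42
Shortest: 21.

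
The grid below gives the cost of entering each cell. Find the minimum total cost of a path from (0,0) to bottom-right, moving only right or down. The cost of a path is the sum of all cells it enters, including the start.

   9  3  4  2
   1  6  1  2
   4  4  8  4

Path (0,0) (0,1) (0,2) (1,2) (1,3) (2,3): 9 + 3 + 4 + 1 + 2 + 4 = 23.

23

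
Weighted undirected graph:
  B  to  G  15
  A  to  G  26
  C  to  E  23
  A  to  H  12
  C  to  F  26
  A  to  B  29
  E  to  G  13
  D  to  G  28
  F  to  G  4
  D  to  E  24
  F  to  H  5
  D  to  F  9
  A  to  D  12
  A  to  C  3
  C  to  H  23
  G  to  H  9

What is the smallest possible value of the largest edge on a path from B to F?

15

Some routes from B to F:
B - G - H - F: max(15, 9, 5) = 15
B - G - H - A - D - F: max(15, 9, 12, 12, 9) = 15
B - G - E - C - H - A - D - F: max(15, 13, 23, 23, 12, 12, 9) = 23
B - G - H - C - A - D - F: max(15, 9, 23, 3, 12, 9) = 23
B - G - F: max(15, 4) = 15
B - G - E - C - H - F: max(15, 13, 23, 23, 5) = 23
The minimum achievable maximum is 15.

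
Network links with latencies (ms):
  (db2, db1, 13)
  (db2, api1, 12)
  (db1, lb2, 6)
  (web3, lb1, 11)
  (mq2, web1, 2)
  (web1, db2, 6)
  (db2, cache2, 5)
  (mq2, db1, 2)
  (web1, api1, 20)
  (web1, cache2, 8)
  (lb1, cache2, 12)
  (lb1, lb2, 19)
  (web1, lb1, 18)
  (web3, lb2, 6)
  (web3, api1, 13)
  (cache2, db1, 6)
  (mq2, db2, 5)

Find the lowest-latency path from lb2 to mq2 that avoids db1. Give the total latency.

Some routes from lb2 to mq2 avoiding db1:
lb2 - web3 - lb1 - cache2 - db2 - mq2: 6 + 11 + 12 + 5 + 5 = 39
lb2 - web3 - lb1 - web1 - mq2: 6 + 11 + 18 + 2 = 37
lb2 - web3 - lb1 - cache2 - web1 - mq2: 6 + 11 + 12 + 8 + 2 = 39
lb2 - web3 - api1 - db2 - mq2: 6 + 13 + 12 + 5 = 36
Shortest: 36 ms.

36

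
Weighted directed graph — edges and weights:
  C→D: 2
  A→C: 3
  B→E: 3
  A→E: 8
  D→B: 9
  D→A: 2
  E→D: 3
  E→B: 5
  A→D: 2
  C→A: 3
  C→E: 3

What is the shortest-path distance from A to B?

11

Some routes from A to B:
A -> C -> E -> B: 3 + 3 + 5 = 11
A -> E -> B: 8 + 5 = 13
A -> D -> B: 2 + 9 = 11
Shortest: 11.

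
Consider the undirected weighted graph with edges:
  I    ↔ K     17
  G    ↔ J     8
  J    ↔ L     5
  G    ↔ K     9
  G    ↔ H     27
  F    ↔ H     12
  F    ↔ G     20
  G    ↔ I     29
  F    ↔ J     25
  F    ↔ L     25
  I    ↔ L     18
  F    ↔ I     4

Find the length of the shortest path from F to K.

Comparing a few candidate routes:
F → G → K: 20 + 9 = 29
F → J → G → K: 25 + 8 + 9 = 42
F → I → K: 4 + 17 = 21
The minimum is 21.

21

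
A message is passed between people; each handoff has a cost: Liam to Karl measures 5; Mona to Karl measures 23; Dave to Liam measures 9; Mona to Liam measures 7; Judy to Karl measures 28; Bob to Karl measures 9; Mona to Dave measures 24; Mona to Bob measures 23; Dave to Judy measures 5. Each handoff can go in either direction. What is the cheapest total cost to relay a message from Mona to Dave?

Some routes from Mona to Dave:
Mona → Dave: 24
Mona → Liam → Karl → Judy → Dave: 7 + 5 + 28 + 5 = 45
Mona → Karl → Liam → Dave: 23 + 5 + 9 = 37
Mona → Liam → Dave: 7 + 9 = 16
Mona → Bob → Karl → Liam → Dave: 23 + 9 + 5 + 9 = 46
Shortest: 16.

16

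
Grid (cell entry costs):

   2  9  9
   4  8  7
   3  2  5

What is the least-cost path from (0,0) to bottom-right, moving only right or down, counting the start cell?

Take [0,0] [1,0] [2,0] [2,1] [2,2] for a total of 2 + 4 + 3 + 2 + 5 = 16.
For comparison, the top-then-right route costs 32.

16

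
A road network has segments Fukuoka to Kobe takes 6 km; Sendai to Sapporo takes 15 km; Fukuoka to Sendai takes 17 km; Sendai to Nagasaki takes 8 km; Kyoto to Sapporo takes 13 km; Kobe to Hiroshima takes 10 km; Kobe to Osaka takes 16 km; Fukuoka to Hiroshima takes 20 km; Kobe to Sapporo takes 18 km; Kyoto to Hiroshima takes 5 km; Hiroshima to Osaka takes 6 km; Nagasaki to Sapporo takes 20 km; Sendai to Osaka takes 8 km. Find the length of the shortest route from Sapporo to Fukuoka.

Some routes from Sapporo to Fukuoka:
Sapporo → Sendai → Fukuoka: 15 + 17 = 32
Sapporo → Kyoto → Hiroshima → Kobe → Fukuoka: 13 + 5 + 10 + 6 = 34
Sapporo → Kyoto → Hiroshima → Fukuoka: 13 + 5 + 20 = 38
Sapporo → Kobe → Fukuoka: 18 + 6 = 24
Shortest: 24 km.

24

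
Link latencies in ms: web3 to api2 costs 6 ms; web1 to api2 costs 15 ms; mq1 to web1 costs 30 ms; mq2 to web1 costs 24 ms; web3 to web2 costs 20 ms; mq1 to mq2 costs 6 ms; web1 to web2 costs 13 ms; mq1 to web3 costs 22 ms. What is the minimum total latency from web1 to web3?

Candidate routes:
web1 → web2 → web3: 13 + 20 = 33
web1 → mq2 → mq1 → web3: 24 + 6 + 22 = 52
web1 → mq1 → web3: 30 + 22 = 52
web1 → api2 → web3: 15 + 6 = 21
The minimum is 21 ms.

21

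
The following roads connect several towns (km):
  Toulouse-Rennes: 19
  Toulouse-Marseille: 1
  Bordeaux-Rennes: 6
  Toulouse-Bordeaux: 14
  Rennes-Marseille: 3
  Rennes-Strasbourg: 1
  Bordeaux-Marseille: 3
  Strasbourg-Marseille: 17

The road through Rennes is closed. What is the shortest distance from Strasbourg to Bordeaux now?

Routes from Strasbourg to Bordeaux avoiding Rennes:
Strasbourg→Marseille→Bordeaux: 17 + 3 = 20
Strasbourg→Marseille→Toulouse→Bordeaux: 17 + 1 + 14 = 32
Shortest: 20 km.

20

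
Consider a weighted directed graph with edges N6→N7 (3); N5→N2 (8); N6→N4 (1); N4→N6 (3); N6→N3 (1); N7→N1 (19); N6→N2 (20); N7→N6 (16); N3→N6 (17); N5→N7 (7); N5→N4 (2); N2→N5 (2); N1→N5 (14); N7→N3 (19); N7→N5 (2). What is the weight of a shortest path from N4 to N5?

Routes from N4 to N5:
N4 -> N6 -> N7 -> N5: 3 + 3 + 2 = 8
N4 -> N6 -> N2 -> N5: 3 + 20 + 2 = 25
N4 -> N6 -> N7 -> N1 -> N5: 3 + 3 + 19 + 14 = 39
Shortest: 8.

8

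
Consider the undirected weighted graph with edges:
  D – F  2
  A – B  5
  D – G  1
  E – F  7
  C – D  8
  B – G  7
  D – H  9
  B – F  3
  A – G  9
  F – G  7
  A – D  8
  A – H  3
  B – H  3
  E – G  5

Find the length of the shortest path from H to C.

16

A few of the H→C routes:
H -> B -> F -> D -> C: 3 + 3 + 2 + 8 = 16
H -> B -> G -> D -> C: 3 + 7 + 1 + 8 = 19
H -> D -> C: 9 + 8 = 17
Shortest: 16.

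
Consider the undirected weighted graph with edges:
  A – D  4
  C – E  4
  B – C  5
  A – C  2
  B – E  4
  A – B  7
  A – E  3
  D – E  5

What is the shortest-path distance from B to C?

Some routes from B to C:
B→E→A→C: 4 + 3 + 2 = 9
B→E→C: 4 + 4 = 8
B→C: 5
Best route has total 5.

5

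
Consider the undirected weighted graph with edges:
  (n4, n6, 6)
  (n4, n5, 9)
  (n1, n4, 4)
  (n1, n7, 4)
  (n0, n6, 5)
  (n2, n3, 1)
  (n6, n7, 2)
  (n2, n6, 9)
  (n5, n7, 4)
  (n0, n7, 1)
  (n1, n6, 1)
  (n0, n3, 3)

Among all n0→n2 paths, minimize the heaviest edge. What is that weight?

3

A few of the n0→n2 routes:
n0-n7-n1-n4-n6-n2: max(1, 4, 4, 6, 9) = 9
n0-n7-n1-n6-n2: max(1, 4, 1, 9) = 9
n0-n3-n2: max(3, 1) = 3
n0-n7-n5-n4-n1-n6-n2: max(1, 4, 9, 4, 1, 9) = 9
Best route has worst link 3.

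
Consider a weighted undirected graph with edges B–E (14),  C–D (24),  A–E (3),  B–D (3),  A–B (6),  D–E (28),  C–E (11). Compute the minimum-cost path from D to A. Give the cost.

Paths from D to A:
D - B - E - A: 3 + 14 + 3 = 20
D - C - E - B - A: 24 + 11 + 14 + 6 = 55
D - C - E - A: 24 + 11 + 3 = 38
D - B - A: 3 + 6 = 9
D - E - A: 28 + 3 = 31
D - E - B - A: 28 + 14 + 6 = 48
Shortest: 9.

9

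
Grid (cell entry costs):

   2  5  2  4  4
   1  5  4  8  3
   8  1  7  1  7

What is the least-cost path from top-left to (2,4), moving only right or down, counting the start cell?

24

Cheapest: r0c0→r1c0→r1c1→r2c1→r2c2→r2c3→r2c4
  2 + 1 + 5 + 1 + 7 + 1 + 7 = 24
(Top row then right column would cost 27.)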